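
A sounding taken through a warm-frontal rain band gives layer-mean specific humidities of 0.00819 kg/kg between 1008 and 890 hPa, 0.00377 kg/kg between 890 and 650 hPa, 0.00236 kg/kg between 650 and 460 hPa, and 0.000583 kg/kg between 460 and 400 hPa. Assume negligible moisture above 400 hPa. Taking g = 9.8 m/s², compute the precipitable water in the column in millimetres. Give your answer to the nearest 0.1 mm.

Precipitable water is the column-integrated vapour mass per unit area: PW = (1/g) Σ q̄ Δp, with q in kg/kg and Δp in Pa (1 kg/m² of water = 1 mm).
Layer 1008–890 hPa: Δp = 118 hPa = 11800 Pa, q̄ = 0.00819 kg/kg → 0.00819 × 11800 / 9.8 = 9.86 mm
Layer 890–650 hPa: Δp = 240 hPa = 24000 Pa, q̄ = 0.00377 kg/kg → 0.00377 × 24000 / 9.8 = 9.23 mm
Layer 650–460 hPa: Δp = 190 hPa = 19000 Pa, q̄ = 0.00236 kg/kg → 0.00236 × 19000 / 9.8 = 4.58 mm
Layer 460–400 hPa: Δp = 60 hPa = 6000 Pa, q̄ = 0.000583 kg/kg → 0.000583 × 6000 / 9.8 = 0.36 mm
PW = 9.86 + 9.23 + 4.58 + 0.36 = 24.03 ≈ 24.0 mm.

PW ≈ 24.0 mm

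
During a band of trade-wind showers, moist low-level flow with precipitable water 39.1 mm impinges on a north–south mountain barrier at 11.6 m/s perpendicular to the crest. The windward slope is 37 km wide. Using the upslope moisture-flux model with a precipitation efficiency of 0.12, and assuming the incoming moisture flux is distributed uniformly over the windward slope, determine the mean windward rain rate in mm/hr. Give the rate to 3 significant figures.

Incoming column moisture flux per unit ridge length: F = V × PW = 11.6 × 39.1 = 453.56 mm·m/s.
Spread over the 37 km slope with efficiency ε = 0.12: R = ε·F/W = 0.12 × 453.56 / 37000 m = 1.471e-03 mm/s.
R = 1.471e-03 × 3600 = 5.30 mm/hr.

R ≈ 5.30 mm/hr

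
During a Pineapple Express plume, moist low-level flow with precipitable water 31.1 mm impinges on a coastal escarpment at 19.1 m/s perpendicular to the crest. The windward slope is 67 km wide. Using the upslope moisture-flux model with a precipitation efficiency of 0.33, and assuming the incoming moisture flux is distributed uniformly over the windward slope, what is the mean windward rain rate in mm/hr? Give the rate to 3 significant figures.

Incoming column moisture flux per unit ridge length: F = V × PW = 19.1 × 31.1 = 594.01 mm·m/s.
Spread over the 67 km slope with efficiency ε = 0.33: R = ε·F/W = 0.33 × 594.01 / 67000 m = 2.926e-03 mm/s.
R = 2.926e-03 × 3600 = 10.5 mm/hr.

R ≈ 10.5 mm/hr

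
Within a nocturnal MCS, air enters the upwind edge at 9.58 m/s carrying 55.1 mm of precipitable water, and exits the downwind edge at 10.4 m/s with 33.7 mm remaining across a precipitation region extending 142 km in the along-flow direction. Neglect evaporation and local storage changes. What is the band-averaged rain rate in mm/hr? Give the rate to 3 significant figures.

Column moisture flux per unit crosswind length is F = V × PW.
Inflow: F_in = 9.58 × 55.1 = 527.858 mm·m/s
Outflow: F_out = 10.4 × 33.7 = 350.48 mm·m/s
Steady-state rate R = (F_in − F_out)/L = (527.858 − 350.48) / 142000 m = 1.249e-03 mm/s.
R = 1.249e-03 × 3600 = 4.50 mm/hr.

R ≈ 4.50 mm/hr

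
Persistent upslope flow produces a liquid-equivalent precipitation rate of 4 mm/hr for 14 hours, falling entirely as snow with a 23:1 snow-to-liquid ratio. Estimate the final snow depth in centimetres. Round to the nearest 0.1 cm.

Liquid-equivalent depth = 4 × 14 = 56 mm.
Snow depth = 56 mm × 23 = 1288 mm = 128.8 cm.

snow depth ≈ 128.8 cm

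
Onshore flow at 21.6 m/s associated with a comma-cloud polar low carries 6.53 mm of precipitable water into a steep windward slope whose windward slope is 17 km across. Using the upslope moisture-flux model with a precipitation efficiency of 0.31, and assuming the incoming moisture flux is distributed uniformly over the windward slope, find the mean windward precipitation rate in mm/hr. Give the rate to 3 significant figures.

R ≈ 9.26 mm/hr

Incoming column moisture flux per unit ridge length: F = V × PW = 21.6 × 6.53 = 141.048 mm·m/s.
Spread over the 17 km slope with efficiency ε = 0.31: R = ε·F/W = 0.31 × 141.048 / 17000 m = 2.572e-03 mm/s.
R = 2.572e-03 × 3600 = 9.26 mm/hr.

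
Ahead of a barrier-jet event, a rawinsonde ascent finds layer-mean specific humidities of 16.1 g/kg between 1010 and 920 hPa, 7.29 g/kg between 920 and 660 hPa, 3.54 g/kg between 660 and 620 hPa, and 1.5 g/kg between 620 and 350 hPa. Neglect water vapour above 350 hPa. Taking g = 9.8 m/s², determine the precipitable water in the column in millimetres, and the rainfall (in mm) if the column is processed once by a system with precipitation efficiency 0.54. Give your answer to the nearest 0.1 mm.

Precipitable water is the column-integrated vapour mass per unit area: PW = (1/g) Σ q̄ Δp, with q in kg/kg and Δp in Pa (1 kg/m² of water = 1 mm).
Layer 1010–920 hPa: Δp = 90 hPa = 9000 Pa, q̄ = 0.0161 kg/kg → 0.0161 × 9000 / 9.8 = 14.79 mm
Layer 920–660 hPa: Δp = 260 hPa = 26000 Pa, q̄ = 0.00729 kg/kg → 0.00729 × 26000 / 9.8 = 19.34 mm
Layer 660–620 hPa: Δp = 40 hPa = 4000 Pa, q̄ = 0.00354 kg/kg → 0.00354 × 4000 / 9.8 = 1.44 mm
Layer 620–350 hPa: Δp = 270 hPa = 27000 Pa, q̄ = 0.0015 kg/kg → 0.0015 × 27000 / 9.8 = 4.13 mm
PW = 14.79 + 19.34 + 1.44 + 4.13 = 39.70 ≈ 39.7 mm.
Rainfall = ε × PW = 0.54 × 39.7 = 21.4 mm.

PW ≈ 39.7 mm; rainfall ≈ 21.4 mm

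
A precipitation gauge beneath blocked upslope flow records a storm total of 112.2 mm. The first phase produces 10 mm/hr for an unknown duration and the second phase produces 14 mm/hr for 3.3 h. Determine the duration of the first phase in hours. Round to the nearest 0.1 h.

duration ≈ 6.6 h

Known phases: 14 × 3.3 = 46.2 mm.
Remaining depth = 112.2 − 46.2 = 66 mm.
Duration = 66 / 10 = 6.6 h.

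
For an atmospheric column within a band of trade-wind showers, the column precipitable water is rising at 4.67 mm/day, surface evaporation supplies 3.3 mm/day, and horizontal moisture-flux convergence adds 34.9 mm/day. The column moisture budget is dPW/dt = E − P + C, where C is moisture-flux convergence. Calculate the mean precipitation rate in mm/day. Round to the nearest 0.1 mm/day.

P ≈ 33.5 mm/day

dPW/dt = +4.67 mm/day.
P = E + C − dPW/dt = 3.3 + (34.9) − (+4.67) = 33.5 mm/day.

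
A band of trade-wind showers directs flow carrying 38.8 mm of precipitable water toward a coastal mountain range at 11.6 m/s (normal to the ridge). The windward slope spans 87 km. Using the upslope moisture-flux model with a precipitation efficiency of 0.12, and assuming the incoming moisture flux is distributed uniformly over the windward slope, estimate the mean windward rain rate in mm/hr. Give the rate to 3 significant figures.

Incoming column moisture flux per unit ridge length: F = V × PW = 11.6 × 38.8 = 450.08 mm·m/s.
Spread over the 87 km slope with efficiency ε = 0.12: R = ε·F/W = 0.12 × 450.08 / 87000 m = 6.208e-04 mm/s.
R = 6.208e-04 × 3600 = 2.23 mm/hr.

R ≈ 2.23 mm/hr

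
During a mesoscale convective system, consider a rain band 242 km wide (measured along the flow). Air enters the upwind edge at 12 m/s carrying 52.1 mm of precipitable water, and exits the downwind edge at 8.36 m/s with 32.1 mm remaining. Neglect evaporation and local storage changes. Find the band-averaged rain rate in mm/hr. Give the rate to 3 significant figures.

R ≈ 5.31 mm/hr

Column moisture flux per unit crosswind length is F = V × PW.
Inflow: F_in = 12 × 52.1 = 625.2 mm·m/s
Outflow: F_out = 8.36 × 32.1 = 268.356 mm·m/s
Steady-state rate R = (F_in − F_out)/L = (625.2 − 268.356) / 242000 m = 1.475e-03 mm/s.
R = 1.475e-03 × 3600 = 5.31 mm/hr.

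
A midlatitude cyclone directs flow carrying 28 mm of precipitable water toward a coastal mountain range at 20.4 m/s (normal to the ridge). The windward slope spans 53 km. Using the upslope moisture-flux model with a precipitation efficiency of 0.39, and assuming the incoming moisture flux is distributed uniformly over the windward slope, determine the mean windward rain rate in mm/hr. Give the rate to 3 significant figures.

Incoming column moisture flux per unit ridge length: F = V × PW = 20.4 × 28 = 571.2 mm·m/s.
Spread over the 53 km slope with efficiency ε = 0.39: R = ε·F/W = 0.39 × 571.2 / 53000 m = 4.203e-03 mm/s.
R = 4.203e-03 × 3600 = 15.1 mm/hr.

R ≈ 15.1 mm/hr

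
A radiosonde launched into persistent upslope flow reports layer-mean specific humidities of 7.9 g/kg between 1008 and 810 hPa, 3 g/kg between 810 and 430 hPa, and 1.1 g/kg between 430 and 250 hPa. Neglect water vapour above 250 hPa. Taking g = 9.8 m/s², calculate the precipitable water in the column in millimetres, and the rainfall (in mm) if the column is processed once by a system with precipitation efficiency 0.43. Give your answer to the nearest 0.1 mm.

PW ≈ 29.6 mm; rainfall ≈ 12.7 mm

Precipitable water is the column-integrated vapour mass per unit area: PW = (1/g) Σ q̄ Δp, with q in kg/kg and Δp in Pa (1 kg/m² of water = 1 mm).
Layer 1008–810 hPa: Δp = 198 hPa = 19800 Pa, q̄ = 0.0079 kg/kg → 0.0079 × 19800 / 9.8 = 15.96 mm
Layer 810–430 hPa: Δp = 380 hPa = 38000 Pa, q̄ = 0.003 kg/kg → 0.003 × 38000 / 9.8 = 11.63 mm
Layer 430–250 hPa: Δp = 180 hPa = 18000 Pa, q̄ = 0.0011 kg/kg → 0.0011 × 18000 / 9.8 = 2.02 mm
PW = 15.96 + 11.63 + 2.02 = 29.61 ≈ 29.6 mm.
Rainfall = ε × PW = 0.43 × 29.6 = 12.7 mm.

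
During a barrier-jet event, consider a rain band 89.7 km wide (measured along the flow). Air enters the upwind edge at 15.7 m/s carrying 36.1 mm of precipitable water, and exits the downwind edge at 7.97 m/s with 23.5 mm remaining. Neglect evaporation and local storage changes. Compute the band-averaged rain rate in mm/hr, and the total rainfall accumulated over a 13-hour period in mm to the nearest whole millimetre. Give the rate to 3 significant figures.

Column moisture flux per unit crosswind length is F = V × PW.
Inflow: F_in = 15.7 × 36.1 = 566.77 mm·m/s
Outflow: F_out = 7.97 × 23.5 = 187.295 mm·m/s
Steady-state rate R = (F_in − F_out)/L = (566.77 − 187.295) / 89700 m = 4.230e-03 mm/s.
R = 4.230e-03 × 3600 = 15.2 mm/hr.
Over 13 h: total = 15.2 × 13 = 197.6 ≈ 198 mm.

R ≈ 15.2 mm/hr; total ≈ 198 mm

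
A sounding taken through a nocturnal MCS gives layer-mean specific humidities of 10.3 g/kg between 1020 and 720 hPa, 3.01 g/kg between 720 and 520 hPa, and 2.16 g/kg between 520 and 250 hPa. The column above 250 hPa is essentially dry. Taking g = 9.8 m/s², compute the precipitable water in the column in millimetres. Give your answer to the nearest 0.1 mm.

Precipitable water is the column-integrated vapour mass per unit area: PW = (1/g) Σ q̄ Δp, with q in kg/kg and Δp in Pa (1 kg/m² of water = 1 mm).
Layer 1020–720 hPa: Δp = 300 hPa = 30000 Pa, q̄ = 0.0103 kg/kg → 0.0103 × 30000 / 9.8 = 31.53 mm
Layer 720–520 hPa: Δp = 200 hPa = 20000 Pa, q̄ = 0.00301 kg/kg → 0.00301 × 20000 / 9.8 = 6.14 mm
Layer 520–250 hPa: Δp = 270 hPa = 27000 Pa, q̄ = 0.00216 kg/kg → 0.00216 × 27000 / 9.8 = 5.95 mm
PW = 31.53 + 6.14 + 5.95 = 43.62 ≈ 43.6 mm.

PW ≈ 43.6 mm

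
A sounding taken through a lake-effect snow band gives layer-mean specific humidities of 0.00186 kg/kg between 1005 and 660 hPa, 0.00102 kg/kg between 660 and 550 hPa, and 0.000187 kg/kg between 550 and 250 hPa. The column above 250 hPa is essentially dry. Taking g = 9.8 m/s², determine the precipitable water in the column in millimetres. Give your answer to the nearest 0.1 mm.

Precipitable water is the column-integrated vapour mass per unit area: PW = (1/g) Σ q̄ Δp, with q in kg/kg and Δp in Pa (1 kg/m² of water = 1 mm).
Layer 1005–660 hPa: Δp = 345 hPa = 34500 Pa, q̄ = 0.00186 kg/kg → 0.00186 × 34500 / 9.8 = 6.55 mm
Layer 660–550 hPa: Δp = 110 hPa = 11000 Pa, q̄ = 0.00102 kg/kg → 0.00102 × 11000 / 9.8 = 1.14 mm
Layer 550–250 hPa: Δp = 300 hPa = 30000 Pa, q̄ = 0.000187 kg/kg → 0.000187 × 30000 / 9.8 = 0.57 mm
PW = 6.55 + 1.14 + 0.57 = 8.26 ≈ 8.3 mm.

PW ≈ 8.3 mm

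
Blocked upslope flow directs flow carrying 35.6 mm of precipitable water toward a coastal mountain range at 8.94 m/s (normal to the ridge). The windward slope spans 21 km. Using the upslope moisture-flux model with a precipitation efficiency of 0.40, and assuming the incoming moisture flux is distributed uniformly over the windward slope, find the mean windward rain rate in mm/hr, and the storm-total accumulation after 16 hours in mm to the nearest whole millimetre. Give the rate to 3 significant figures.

R ≈ 21.8 mm/hr; total ≈ 349 mm

Incoming column moisture flux per unit ridge length: F = V × PW = 8.94 × 35.6 = 318.264 mm·m/s.
Spread over the 21 km slope with efficiency ε = 0.40: R = ε·F/W = 0.40 × 318.264 / 21000 m = 6.062e-03 mm/s.
R = 6.062e-03 × 3600 = 21.8 mm/hr.
Over 16 h: total = 21.8 × 16 = 348.8 ≈ 349 mm.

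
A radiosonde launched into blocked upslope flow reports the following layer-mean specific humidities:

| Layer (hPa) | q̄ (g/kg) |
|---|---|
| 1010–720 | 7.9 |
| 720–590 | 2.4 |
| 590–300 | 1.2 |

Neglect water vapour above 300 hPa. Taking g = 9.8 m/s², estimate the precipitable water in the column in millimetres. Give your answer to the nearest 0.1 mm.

PW ≈ 30.1 mm

Precipitable water is the column-integrated vapour mass per unit area: PW = (1/g) Σ q̄ Δp, with q in kg/kg and Δp in Pa (1 kg/m² of water = 1 mm).
Layer 1010–720 hPa: Δp = 290 hPa = 29000 Pa, q̄ = 0.0079 kg/kg → 0.0079 × 29000 / 9.8 = 23.38 mm
Layer 720–590 hPa: Δp = 130 hPa = 13000 Pa, q̄ = 0.0024 kg/kg → 0.0024 × 13000 / 9.8 = 3.18 mm
Layer 590–300 hPa: Δp = 290 hPa = 29000 Pa, q̄ = 0.0012 kg/kg → 0.0012 × 29000 / 9.8 = 3.55 mm
PW = 23.38 + 3.18 + 3.55 = 30.11 ≈ 30.1 mm.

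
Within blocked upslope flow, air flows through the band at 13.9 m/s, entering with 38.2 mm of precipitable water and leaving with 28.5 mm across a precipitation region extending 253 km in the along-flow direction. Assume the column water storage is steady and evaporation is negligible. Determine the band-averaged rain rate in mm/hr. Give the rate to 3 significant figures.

Column moisture flux per unit crosswind length is F = V × PW.
Inflow: F_in = 13.9 × 38.2 = 530.98 mm·m/s
Outflow: F_out = 13.9 × 28.5 = 396.15 mm·m/s
Steady-state rate R = (F_in − F_out)/L = (530.98 − 396.15) / 253000 m = 5.329e-04 mm/s.
R = 5.329e-04 × 3600 = 1.92 mm/hr.

R ≈ 1.92 mm/hr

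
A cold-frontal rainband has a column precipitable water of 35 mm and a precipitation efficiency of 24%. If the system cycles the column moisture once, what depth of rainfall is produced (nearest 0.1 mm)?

rainfall ≈ 8.4 mm

Rainfall = ε × PW = 0.24 × 35 = 8.4 mm.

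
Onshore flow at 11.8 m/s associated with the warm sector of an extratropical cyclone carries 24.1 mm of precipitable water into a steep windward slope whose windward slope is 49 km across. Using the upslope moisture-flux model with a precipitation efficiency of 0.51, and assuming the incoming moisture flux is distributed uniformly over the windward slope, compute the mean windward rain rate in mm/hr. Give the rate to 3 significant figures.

Incoming column moisture flux per unit ridge length: F = V × PW = 11.8 × 24.1 = 284.38 mm·m/s.
Spread over the 49 km slope with efficiency ε = 0.51: R = ε·F/W = 0.51 × 284.38 / 49000 m = 2.960e-03 mm/s.
R = 2.960e-03 × 3600 = 10.7 mm/hr.

R ≈ 10.7 mm/hr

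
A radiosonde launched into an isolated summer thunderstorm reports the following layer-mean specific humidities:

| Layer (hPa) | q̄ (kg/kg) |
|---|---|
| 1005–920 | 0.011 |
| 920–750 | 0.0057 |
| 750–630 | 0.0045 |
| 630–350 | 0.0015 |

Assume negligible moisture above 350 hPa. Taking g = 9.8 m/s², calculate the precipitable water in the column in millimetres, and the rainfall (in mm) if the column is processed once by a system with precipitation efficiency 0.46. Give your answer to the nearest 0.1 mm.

PW ≈ 29.2 mm; rainfall ≈ 13.4 mm

Precipitable water is the column-integrated vapour mass per unit area: PW = (1/g) Σ q̄ Δp, with q in kg/kg and Δp in Pa (1 kg/m² of water = 1 mm).
Layer 1005–920 hPa: Δp = 85 hPa = 8500 Pa, q̄ = 0.011 kg/kg → 0.011 × 8500 / 9.8 = 9.54 mm
Layer 920–750 hPa: Δp = 170 hPa = 17000 Pa, q̄ = 0.0057 kg/kg → 0.0057 × 17000 / 9.8 = 9.89 mm
Layer 750–630 hPa: Δp = 120 hPa = 12000 Pa, q̄ = 0.0045 kg/kg → 0.0045 × 12000 / 9.8 = 5.51 mm
Layer 630–350 hPa: Δp = 280 hPa = 28000 Pa, q̄ = 0.0015 kg/kg → 0.0015 × 28000 / 9.8 = 4.29 mm
PW = 9.54 + 9.89 + 5.51 + 4.29 = 29.23 ≈ 29.2 mm.
Rainfall = ε × PW = 0.46 × 29.2 = 13.4 mm.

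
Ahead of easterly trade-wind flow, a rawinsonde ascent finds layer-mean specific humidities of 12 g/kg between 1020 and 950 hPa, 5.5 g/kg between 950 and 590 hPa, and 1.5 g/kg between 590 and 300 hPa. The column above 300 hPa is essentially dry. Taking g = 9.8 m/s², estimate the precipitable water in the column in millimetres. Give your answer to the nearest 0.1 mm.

Precipitable water is the column-integrated vapour mass per unit area: PW = (1/g) Σ q̄ Δp, with q in kg/kg and Δp in Pa (1 kg/m² of water = 1 mm).
Layer 1020–950 hPa: Δp = 70 hPa = 7000 Pa, q̄ = 0.012 kg/kg → 0.012 × 7000 / 9.8 = 8.57 mm
Layer 950–590 hPa: Δp = 360 hPa = 36000 Pa, q̄ = 0.0055 kg/kg → 0.0055 × 36000 / 9.8 = 20.20 mm
Layer 590–300 hPa: Δp = 290 hPa = 29000 Pa, q̄ = 0.0015 kg/kg → 0.0015 × 29000 / 9.8 = 4.44 mm
PW = 8.57 + 20.20 + 4.44 = 33.21 ≈ 33.2 mm.

PW ≈ 33.2 mm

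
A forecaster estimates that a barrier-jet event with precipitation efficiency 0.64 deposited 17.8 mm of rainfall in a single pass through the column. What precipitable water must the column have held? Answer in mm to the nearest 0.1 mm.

PW ≈ 27.8 mm

PW = rainfall / ε = 17.8 / 0.64 = 27.8 mm.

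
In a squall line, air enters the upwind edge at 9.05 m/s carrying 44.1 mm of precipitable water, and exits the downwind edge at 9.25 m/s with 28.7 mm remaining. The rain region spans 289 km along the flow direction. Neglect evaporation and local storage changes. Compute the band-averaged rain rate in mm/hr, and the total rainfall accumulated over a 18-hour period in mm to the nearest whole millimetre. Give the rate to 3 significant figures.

R ≈ 1.66 mm/hr; total ≈ 30 mm

Column moisture flux per unit crosswind length is F = V × PW.
Inflow: F_in = 9.05 × 44.1 = 399.105 mm·m/s
Outflow: F_out = 9.25 × 28.7 = 265.475 mm·m/s
Steady-state rate R = (F_in − F_out)/L = (399.105 − 265.475) / 289000 m = 4.624e-04 mm/s.
R = 4.624e-04 × 3600 = 1.66 mm/hr.
Over 18 h: total = 1.66 × 18 = 29.88 ≈ 30 mm.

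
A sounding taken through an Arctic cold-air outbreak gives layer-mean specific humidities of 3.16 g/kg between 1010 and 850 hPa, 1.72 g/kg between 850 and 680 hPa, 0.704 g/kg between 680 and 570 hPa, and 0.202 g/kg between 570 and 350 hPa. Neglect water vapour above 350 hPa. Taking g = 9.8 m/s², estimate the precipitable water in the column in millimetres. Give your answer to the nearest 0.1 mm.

Precipitable water is the column-integrated vapour mass per unit area: PW = (1/g) Σ q̄ Δp, with q in kg/kg and Δp in Pa (1 kg/m² of water = 1 mm).
Layer 1010–850 hPa: Δp = 160 hPa = 16000 Pa, q̄ = 0.00316 kg/kg → 0.00316 × 16000 / 9.8 = 5.16 mm
Layer 850–680 hPa: Δp = 170 hPa = 17000 Pa, q̄ = 0.00172 kg/kg → 0.00172 × 17000 / 9.8 = 2.98 mm
Layer 680–570 hPa: Δp = 110 hPa = 11000 Pa, q̄ = 0.000704 kg/kg → 0.000704 × 11000 / 9.8 = 0.79 mm
Layer 570–350 hPa: Δp = 220 hPa = 22000 Pa, q̄ = 0.000202 kg/kg → 0.000202 × 22000 / 9.8 = 0.45 mm
PW = 5.16 + 2.98 + 0.79 + 0.45 = 9.38 ≈ 9.4 mm.

PW ≈ 9.4 mm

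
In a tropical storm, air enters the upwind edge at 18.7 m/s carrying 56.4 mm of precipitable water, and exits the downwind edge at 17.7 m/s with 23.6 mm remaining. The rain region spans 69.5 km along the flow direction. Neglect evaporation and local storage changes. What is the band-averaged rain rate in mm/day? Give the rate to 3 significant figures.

R ≈ 792 mm/day

Column moisture flux per unit crosswind length is F = V × PW.
Inflow: F_in = 18.7 × 56.4 = 1054.68 mm·m/s
Outflow: F_out = 17.7 × 23.6 = 417.72 mm·m/s
Steady-state rate R = (F_in − F_out)/L = (1054.68 − 417.72) / 69500 m = 9.165e-03 mm/s.
R = 9.165e-03 × 3600 × 24 = 792 mm/day.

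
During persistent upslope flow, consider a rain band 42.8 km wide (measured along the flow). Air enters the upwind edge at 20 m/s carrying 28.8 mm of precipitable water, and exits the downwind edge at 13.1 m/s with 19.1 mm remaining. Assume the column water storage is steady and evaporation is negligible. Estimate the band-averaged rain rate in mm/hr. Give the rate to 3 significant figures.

R ≈ 27.4 mm/hr

Column moisture flux per unit crosswind length is F = V × PW.
Inflow: F_in = 20 × 28.8 = 576 mm·m/s
Outflow: F_out = 13.1 × 19.1 = 250.21 mm·m/s
Steady-state rate R = (F_in − F_out)/L = (576 − 250.21) / 42800 m = 7.612e-03 mm/s.
R = 7.612e-03 × 3600 = 27.4 mm/hr.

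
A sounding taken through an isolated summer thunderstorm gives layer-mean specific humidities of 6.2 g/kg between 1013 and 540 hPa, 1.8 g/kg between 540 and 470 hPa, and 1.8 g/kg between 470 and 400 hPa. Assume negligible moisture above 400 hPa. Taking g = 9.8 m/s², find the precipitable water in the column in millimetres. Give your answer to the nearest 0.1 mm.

Precipitable water is the column-integrated vapour mass per unit area: PW = (1/g) Σ q̄ Δp, with q in kg/kg and Δp in Pa (1 kg/m² of water = 1 mm).
Layer 1013–540 hPa: Δp = 473 hPa = 47300 Pa, q̄ = 0.0062 kg/kg → 0.0062 × 47300 / 9.8 = 29.92 mm
Layer 540–470 hPa: Δp = 70 hPa = 7000 Pa, q̄ = 0.0018 kg/kg → 0.0018 × 7000 / 9.8 = 1.29 mm
Layer 470–400 hPa: Δp = 70 hPa = 7000 Pa, q̄ = 0.0018 kg/kg → 0.0018 × 7000 / 9.8 = 1.29 mm
PW = 29.92 + 1.29 + 1.29 = 32.50 ≈ 32.5 mm.

PW ≈ 32.5 mm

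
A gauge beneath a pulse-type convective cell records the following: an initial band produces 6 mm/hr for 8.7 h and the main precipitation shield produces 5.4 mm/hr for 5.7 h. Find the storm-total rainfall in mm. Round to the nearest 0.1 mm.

Total = Σ Rᵢ Δtᵢ = 6 × 8.7 + 5.4 × 5.7
      = 52.2 + 30.78 = 83.0 mm.

total ≈ 83.0 mm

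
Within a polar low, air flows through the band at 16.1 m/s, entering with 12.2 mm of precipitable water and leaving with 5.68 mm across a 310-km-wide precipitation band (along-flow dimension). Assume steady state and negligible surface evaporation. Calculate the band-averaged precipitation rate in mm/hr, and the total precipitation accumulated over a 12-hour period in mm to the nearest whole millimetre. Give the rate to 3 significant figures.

R ≈ 1.22 mm/hr; total ≈ 15 mm

Column moisture flux per unit crosswind length is F = V × PW.
Inflow: F_in = 16.1 × 12.2 = 196.42 mm·m/s
Outflow: F_out = 16.1 × 5.68 = 91.448 mm·m/s
Steady-state rate R = (F_in − F_out)/L = (196.42 − 91.448) / 310000 m = 3.386e-04 mm/s.
R = 3.386e-04 × 3600 = 1.22 mm/hr.
Over 12 h: total = 1.22 × 12 = 14.64 ≈ 15 mm.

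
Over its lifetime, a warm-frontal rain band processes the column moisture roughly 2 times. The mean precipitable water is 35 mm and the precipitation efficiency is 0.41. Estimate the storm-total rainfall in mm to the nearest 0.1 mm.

Each cycle deposits ε × PW = 0.41 × 35 = 14.35 mm.
Over 2 cycles: 2 × 14.35 = 28.7 mm.

rainfall ≈ 28.7 mm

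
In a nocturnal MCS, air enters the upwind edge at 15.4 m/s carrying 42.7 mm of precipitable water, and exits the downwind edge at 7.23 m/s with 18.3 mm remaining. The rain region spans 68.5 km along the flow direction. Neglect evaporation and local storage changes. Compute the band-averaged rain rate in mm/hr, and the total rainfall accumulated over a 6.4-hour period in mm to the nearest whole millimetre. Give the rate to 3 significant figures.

R ≈ 27.6 mm/hr; total ≈ 177 mm

Column moisture flux per unit crosswind length is F = V × PW.
Inflow: F_in = 15.4 × 42.7 = 657.58 mm·m/s
Outflow: F_out = 7.23 × 18.3 = 132.309 mm·m/s
Steady-state rate R = (F_in − F_out)/L = (657.58 − 132.309) / 68500 m = 7.668e-03 mm/s.
R = 7.668e-03 × 3600 = 27.6 mm/hr.
Over 6.4 h: total = 27.6 × 6.4 = 176.64 ≈ 177 mm.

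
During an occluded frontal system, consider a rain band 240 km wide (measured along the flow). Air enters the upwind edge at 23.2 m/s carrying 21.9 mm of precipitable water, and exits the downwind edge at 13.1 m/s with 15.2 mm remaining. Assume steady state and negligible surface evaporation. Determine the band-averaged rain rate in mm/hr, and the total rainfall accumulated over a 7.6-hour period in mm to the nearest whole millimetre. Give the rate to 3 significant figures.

R ≈ 4.63 mm/hr; total ≈ 35 mm

Column moisture flux per unit crosswind length is F = V × PW.
Inflow: F_in = 23.2 × 21.9 = 508.08 mm·m/s
Outflow: F_out = 13.1 × 15.2 = 199.12 mm·m/s
Steady-state rate R = (F_in − F_out)/L = (508.08 − 199.12) / 240000 m = 1.287e-03 mm/s.
R = 1.287e-03 × 3600 = 4.63 mm/hr.
Over 7.6 h: total = 4.63 × 7.6 = 35.188 ≈ 35 mm.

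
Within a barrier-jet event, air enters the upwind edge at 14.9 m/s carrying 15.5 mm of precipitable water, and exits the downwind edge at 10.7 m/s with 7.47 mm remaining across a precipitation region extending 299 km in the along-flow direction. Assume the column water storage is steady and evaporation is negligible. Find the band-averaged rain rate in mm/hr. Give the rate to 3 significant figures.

Column moisture flux per unit crosswind length is F = V × PW.
Inflow: F_in = 14.9 × 15.5 = 230.95 mm·m/s
Outflow: F_out = 10.7 × 7.47 = 79.929 mm·m/s
Steady-state rate R = (F_in − F_out)/L = (230.95 − 79.929) / 299000 m = 5.051e-04 mm/s.
R = 5.051e-04 × 3600 = 1.82 mm/hr.

R ≈ 1.82 mm/hr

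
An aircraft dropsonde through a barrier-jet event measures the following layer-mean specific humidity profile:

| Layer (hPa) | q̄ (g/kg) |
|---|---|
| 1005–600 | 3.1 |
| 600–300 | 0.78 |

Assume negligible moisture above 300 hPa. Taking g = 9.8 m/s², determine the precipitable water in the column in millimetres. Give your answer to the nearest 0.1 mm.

PW ≈ 15.2 mm

Precipitable water is the column-integrated vapour mass per unit area: PW = (1/g) Σ q̄ Δp, with q in kg/kg and Δp in Pa (1 kg/m² of water = 1 mm).
Layer 1005–600 hPa: Δp = 405 hPa = 40500 Pa, q̄ = 0.0031 kg/kg → 0.0031 × 40500 / 9.8 = 12.81 mm
Layer 600–300 hPa: Δp = 300 hPa = 30000 Pa, q̄ = 0.00078 kg/kg → 0.00078 × 30000 / 9.8 = 2.39 mm
PW = 12.81 + 2.39 = 15.20 ≈ 15.2 mm.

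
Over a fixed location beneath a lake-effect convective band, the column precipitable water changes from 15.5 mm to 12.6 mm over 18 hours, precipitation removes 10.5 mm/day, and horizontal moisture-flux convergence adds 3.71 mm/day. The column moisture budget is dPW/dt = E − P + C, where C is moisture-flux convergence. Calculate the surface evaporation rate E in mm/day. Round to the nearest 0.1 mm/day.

E ≈ 2.9 mm/day

dPW/dt = (12.6 − 15.5) mm / (18/24 day) = -3.867 mm/day.
E = dPW/dt + P − C = (-3.867) + 10.5 − (3.71) = 2.9 mm/day.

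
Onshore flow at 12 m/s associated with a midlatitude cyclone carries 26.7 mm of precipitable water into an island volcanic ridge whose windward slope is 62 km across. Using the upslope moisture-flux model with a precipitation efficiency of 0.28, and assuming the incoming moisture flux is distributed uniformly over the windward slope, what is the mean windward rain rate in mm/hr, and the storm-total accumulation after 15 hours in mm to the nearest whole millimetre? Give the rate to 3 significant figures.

Incoming column moisture flux per unit ridge length: F = V × PW = 12 × 26.7 = 320.4 mm·m/s.
Spread over the 62 km slope with efficiency ε = 0.28: R = ε·F/W = 0.28 × 320.4 / 62000 m = 1.447e-03 mm/s.
R = 1.447e-03 × 3600 = 5.21 mm/hr.
Over 15 h: total = 5.21 × 15 = 78.15 ≈ 78 mm.

R ≈ 5.21 mm/hr; total ≈ 78 mm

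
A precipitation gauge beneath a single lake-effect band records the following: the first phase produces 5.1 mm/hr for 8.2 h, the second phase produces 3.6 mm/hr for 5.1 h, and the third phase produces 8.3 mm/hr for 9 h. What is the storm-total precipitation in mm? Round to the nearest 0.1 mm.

Total = Σ Rᵢ Δtᵢ = 5.1 × 8.2 + 3.6 × 5.1 + 8.3 × 9
      = 41.82 + 18.36 + 74.7 = 134.9 mm.

total ≈ 134.9 mm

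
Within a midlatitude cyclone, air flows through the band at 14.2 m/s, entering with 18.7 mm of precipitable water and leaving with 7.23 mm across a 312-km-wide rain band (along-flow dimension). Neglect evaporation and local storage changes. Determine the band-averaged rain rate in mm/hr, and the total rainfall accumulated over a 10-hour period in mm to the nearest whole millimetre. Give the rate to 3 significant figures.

Column moisture flux per unit crosswind length is F = V × PW.
Inflow: F_in = 14.2 × 18.7 = 265.54 mm·m/s
Outflow: F_out = 14.2 × 7.23 = 102.666 mm·m/s
Steady-state rate R = (F_in − F_out)/L = (265.54 − 102.666) / 312000 m = 5.220e-04 mm/s.
R = 5.220e-04 × 3600 = 1.88 mm/hr.
Over 10 h: total = 1.88 × 10 = 18.8 ≈ 19 mm.

R ≈ 1.88 mm/hr; total ≈ 19 mm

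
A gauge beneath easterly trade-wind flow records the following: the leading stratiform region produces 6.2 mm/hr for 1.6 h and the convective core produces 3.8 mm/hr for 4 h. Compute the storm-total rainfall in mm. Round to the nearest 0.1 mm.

total ≈ 25.1 mm

Total = Σ Rᵢ Δtᵢ = 6.2 × 1.6 + 3.8 × 4
      = 9.92 + 15.2 = 25.1 mm.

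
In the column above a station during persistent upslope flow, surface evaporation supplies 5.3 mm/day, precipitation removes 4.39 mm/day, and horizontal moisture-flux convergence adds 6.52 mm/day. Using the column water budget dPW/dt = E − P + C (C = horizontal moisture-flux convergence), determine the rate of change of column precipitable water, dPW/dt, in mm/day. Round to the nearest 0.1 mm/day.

dPW/dt = E − P + C = 5.3 − 4.39 + (6.52) = 7.4 mm/day.

dPW/dt ≈ 7.4 mm/day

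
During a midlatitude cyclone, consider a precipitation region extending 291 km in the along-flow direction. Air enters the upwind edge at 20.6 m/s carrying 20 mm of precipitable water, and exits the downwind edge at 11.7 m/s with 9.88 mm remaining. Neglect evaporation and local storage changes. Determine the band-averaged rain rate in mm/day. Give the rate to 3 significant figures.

Column moisture flux per unit crosswind length is F = V × PW.
Inflow: F_in = 20.6 × 20 = 412 mm·m/s
Outflow: F_out = 11.7 × 9.88 = 115.596 mm·m/s
Steady-state rate R = (F_in − F_out)/L = (412 − 115.596) / 291000 m = 1.019e-03 mm/s.
R = 1.019e-03 × 3600 × 24 = 88.0 mm/day.

R ≈ 88.0 mm/day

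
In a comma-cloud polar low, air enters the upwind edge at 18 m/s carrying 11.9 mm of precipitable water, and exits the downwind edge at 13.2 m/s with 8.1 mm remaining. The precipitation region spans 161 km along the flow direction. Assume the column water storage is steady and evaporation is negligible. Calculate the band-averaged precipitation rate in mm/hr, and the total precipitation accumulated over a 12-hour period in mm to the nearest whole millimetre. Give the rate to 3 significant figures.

R ≈ 2.40 mm/hr; total ≈ 29 mm

Column moisture flux per unit crosswind length is F = V × PW.
Inflow: F_in = 18 × 11.9 = 214.2 mm·m/s
Outflow: F_out = 13.2 × 8.1 = 106.92 mm·m/s
Steady-state rate R = (F_in − F_out)/L = (214.2 − 106.92) / 161000 m = 6.663e-04 mm/s.
R = 6.663e-04 × 3600 = 2.40 mm/hr.
Over 12 h: total = 2.40 × 12 = 28.8 ≈ 29 mm.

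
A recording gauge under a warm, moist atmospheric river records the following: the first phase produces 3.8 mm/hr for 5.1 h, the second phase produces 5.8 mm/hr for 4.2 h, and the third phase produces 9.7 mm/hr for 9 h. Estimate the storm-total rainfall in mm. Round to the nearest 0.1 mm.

total ≈ 131.0 mm

Total = Σ Rᵢ Δtᵢ = 3.8 × 5.1 + 5.8 × 4.2 + 9.7 × 9
      = 19.38 + 24.36 + 87.3 = 131.0 mm.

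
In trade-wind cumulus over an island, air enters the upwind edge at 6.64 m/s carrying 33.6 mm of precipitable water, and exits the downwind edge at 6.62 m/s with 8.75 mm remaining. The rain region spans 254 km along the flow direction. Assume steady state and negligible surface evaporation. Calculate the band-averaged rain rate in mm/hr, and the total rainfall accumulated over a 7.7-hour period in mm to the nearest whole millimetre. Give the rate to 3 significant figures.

Column moisture flux per unit crosswind length is F = V × PW.
Inflow: F_in = 6.64 × 33.6 = 223.104 mm·m/s
Outflow: F_out = 6.62 × 8.75 = 57.925 mm·m/s
Steady-state rate R = (F_in − F_out)/L = (223.104 − 57.925) / 254000 m = 6.503e-04 mm/s.
R = 6.503e-04 × 3600 = 2.34 mm/hr.
Over 7.7 h: total = 2.34 × 7.7 = 18.018 ≈ 18 mm.

R ≈ 2.34 mm/hr; total ≈ 18 mm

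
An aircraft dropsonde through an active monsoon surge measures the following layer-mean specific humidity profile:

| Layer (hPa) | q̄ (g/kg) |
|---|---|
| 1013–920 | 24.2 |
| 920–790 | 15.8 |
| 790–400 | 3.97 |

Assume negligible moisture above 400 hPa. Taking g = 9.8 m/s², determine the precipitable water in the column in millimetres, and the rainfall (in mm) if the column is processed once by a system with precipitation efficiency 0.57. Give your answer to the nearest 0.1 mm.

Precipitable water is the column-integrated vapour mass per unit area: PW = (1/g) Σ q̄ Δp, with q in kg/kg and Δp in Pa (1 kg/m² of water = 1 mm).
Layer 1013–920 hPa: Δp = 93 hPa = 9300 Pa, q̄ = 0.0242 kg/kg → 0.0242 × 9300 / 9.8 = 22.97 mm
Layer 920–790 hPa: Δp = 130 hPa = 13000 Pa, q̄ = 0.0158 kg/kg → 0.0158 × 13000 / 9.8 = 20.96 mm
Layer 790–400 hPa: Δp = 390 hPa = 39000 Pa, q̄ = 0.00397 kg/kg → 0.00397 × 39000 / 9.8 = 15.80 mm
PW = 22.97 + 20.96 + 15.80 = 59.73 ≈ 59.7 mm.
Rainfall = ε × PW = 0.57 × 59.7 = 34.0 mm.

PW ≈ 59.7 mm; rainfall ≈ 34.0 mm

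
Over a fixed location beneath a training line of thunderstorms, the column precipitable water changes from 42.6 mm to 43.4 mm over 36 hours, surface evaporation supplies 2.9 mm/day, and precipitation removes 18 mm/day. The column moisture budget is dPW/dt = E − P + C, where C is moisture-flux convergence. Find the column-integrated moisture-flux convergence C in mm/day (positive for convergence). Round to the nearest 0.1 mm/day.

dPW/dt = (43.4 − 42.6) mm / (36/24 day) = +0.533 mm/day.
C = dPW/dt − E + P = (+0.533) − 2.9 + 18 = 15.6 mm/day.

C ≈ 15.6 mm/day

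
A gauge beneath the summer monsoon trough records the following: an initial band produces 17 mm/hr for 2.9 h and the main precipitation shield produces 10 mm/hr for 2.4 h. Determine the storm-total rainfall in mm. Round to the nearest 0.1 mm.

total ≈ 73.3 mm

Total = Σ Rᵢ Δtᵢ = 17 × 2.9 + 10 × 2.4
      = 49.3 + 24 = 73.3 mm.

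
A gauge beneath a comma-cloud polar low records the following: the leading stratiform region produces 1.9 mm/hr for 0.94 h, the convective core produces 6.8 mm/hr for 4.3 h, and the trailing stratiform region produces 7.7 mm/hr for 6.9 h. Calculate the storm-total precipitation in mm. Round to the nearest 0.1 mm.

Total = Σ Rᵢ Δtᵢ = 1.9 × 0.94 + 6.8 × 4.3 + 7.7 × 6.9
      = 1.786 + 29.24 + 53.13 = 84.2 mm.

total ≈ 84.2 mm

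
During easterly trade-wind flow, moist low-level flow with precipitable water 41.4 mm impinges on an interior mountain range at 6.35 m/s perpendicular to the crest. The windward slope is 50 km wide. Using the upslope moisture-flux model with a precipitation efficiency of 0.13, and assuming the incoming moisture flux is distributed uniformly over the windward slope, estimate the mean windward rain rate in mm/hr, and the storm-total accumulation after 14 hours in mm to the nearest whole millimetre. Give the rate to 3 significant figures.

R ≈ 2.46 mm/hr; total ≈ 34 mm

Incoming column moisture flux per unit ridge length: F = V × PW = 6.35 × 41.4 = 262.89 mm·m/s.
Spread over the 50 km slope with efficiency ε = 0.13: R = ε·F/W = 0.13 × 262.89 / 50000 m = 6.835e-04 mm/s.
R = 6.835e-04 × 3600 = 2.46 mm/hr.
Over 14 h: total = 2.46 × 14 = 34.44 ≈ 34 mm.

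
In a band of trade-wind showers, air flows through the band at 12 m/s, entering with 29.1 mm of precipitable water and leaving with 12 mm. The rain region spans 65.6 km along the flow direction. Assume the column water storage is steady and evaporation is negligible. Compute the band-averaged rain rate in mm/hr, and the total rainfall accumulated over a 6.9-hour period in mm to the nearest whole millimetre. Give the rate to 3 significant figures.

R ≈ 11.3 mm/hr; total ≈ 78 mm

Column moisture flux per unit crosswind length is F = V × PW.
Inflow: F_in = 12 × 29.1 = 349.2 mm·m/s
Outflow: F_out = 12 × 12 = 144 mm·m/s
Steady-state rate R = (F_in − F_out)/L = (349.2 − 144) / 65600 m = 3.128e-03 mm/s.
R = 3.128e-03 × 3600 = 11.3 mm/hr.
Over 6.9 h: total = 11.3 × 6.9 = 77.97 ≈ 78 mm.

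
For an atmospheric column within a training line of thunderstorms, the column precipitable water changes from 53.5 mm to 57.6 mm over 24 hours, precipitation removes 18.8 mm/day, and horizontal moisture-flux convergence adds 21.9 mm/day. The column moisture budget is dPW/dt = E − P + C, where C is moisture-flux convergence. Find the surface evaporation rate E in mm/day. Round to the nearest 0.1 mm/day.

E ≈ 1.0 mm/day

dPW/dt = (57.6 − 53.5) mm / (24/24 day) = +4.100 mm/day.
E = dPW/dt + P − C = (+4.100) + 18.8 − (21.9) = 1.0 mm/day.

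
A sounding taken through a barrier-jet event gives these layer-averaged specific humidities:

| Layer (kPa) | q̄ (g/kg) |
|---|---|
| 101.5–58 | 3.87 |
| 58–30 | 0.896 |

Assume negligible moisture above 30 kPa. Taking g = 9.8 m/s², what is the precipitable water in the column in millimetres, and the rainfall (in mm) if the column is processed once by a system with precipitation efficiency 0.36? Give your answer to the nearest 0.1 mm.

Precipitable water is the column-integrated vapour mass per unit area: PW = (1/g) Σ q̄ Δp, with q in kg/kg and Δp in Pa (1 kg/m² of water = 1 mm).
Layer 101.5–58 kPa: Δp = 435 hPa = 43500 Pa, q̄ = 0.00387 kg/kg → 0.00387 × 43500 / 9.8 = 17.18 mm
Layer 58–30 kPa: Δp = 280 hPa = 28000 Pa, q̄ = 0.000896 kg/kg → 0.000896 × 28000 / 9.8 = 2.56 mm
PW = 17.18 + 2.56 = 19.74 ≈ 19.7 mm.
Rainfall = ε × PW = 0.36 × 19.7 = 7.1 mm.

PW ≈ 19.7 mm; rainfall ≈ 7.1 mm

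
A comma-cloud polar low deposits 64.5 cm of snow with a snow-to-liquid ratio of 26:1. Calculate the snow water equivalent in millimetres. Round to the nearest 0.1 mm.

SWE ≈ 24.8 mm

SWE = snow depth / ratio = 64.5 cm / 26 = 2.481 cm = 24.8 mm.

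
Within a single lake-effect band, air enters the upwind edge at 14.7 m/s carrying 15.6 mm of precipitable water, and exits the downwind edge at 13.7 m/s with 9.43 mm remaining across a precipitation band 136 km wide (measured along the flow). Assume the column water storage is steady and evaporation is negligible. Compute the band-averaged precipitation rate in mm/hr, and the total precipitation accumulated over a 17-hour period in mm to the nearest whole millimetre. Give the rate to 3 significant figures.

R ≈ 2.65 mm/hr; total ≈ 45 mm

Column moisture flux per unit crosswind length is F = V × PW.
Inflow: F_in = 14.7 × 15.6 = 229.32 mm·m/s
Outflow: F_out = 13.7 × 9.43 = 129.191 mm·m/s
Steady-state rate R = (F_in − F_out)/L = (229.32 − 129.191) / 136000 m = 7.362e-04 mm/s.
R = 7.362e-04 × 3600 = 2.65 mm/hr.
Over 17 h: total = 2.65 × 17 = 45.05 ≈ 45 mm.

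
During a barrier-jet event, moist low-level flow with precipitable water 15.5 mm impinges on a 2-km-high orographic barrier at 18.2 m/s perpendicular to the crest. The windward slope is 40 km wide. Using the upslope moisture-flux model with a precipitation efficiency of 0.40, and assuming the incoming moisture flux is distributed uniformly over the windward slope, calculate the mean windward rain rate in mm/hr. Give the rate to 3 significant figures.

Incoming column moisture flux per unit ridge length: F = V × PW = 18.2 × 15.5 = 282.1 mm·m/s.
Spread over the 40 km slope with efficiency ε = 0.40: R = ε·F/W = 0.40 × 282.1 / 40000 m = 2.821e-03 mm/s.
R = 2.821e-03 × 3600 = 10.2 mm/hr.

R ≈ 10.2 mm/hr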